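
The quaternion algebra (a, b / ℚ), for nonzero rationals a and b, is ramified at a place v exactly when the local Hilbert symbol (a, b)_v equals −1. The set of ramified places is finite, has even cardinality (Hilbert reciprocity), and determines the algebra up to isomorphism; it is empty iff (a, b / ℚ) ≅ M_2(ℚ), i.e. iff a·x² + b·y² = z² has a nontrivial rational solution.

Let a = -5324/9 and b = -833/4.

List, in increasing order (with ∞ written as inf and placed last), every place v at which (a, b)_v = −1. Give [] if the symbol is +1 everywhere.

[17, inf]

(a, b) ≡ (-11, -17) mod (ℚ^×)²; places V = {2, 3, 7, 11, 17, ∞}.
(a,b)_2: α=2, β=-2; u≡5, v≡7 (mod 8); ε(u)ε(v)=0·1, αω(v)=2·0, βω(u)=-2·1; sum ≡ 0  ⇒  +1.
(a,b)_11: α=3, u≡2; β=0, v≡9 (mod 11); (2|11)=-1, (9|11)=+1; sign (−1)^0·-1^0·+1^3 = +1.
(a,b)_17: α=0, u≡11; β=1, v≡9 (mod 17); (11|17)=-1, (9|17)=+1; sign (−1)^0·-1^1·+1^0 = -1.
(a,b)_∞: sgn(-11)=−, sgn(-17)=−, so -1.
(a,b)_3: α=-2, u≡1; β=0, v≡1 (mod 3); (1|3)=+1, (1|3)=+1; sign (−1)^0·+1^0·+1^-2 = +1.
(a,b)_7: α=0, u≡5; β=2, v≡1 (mod 7); (5|7)=-1, (1|7)=+1; sign (−1)^0·-1^2·+1^0 = +1.
Ram(-11, -17) = {17, ∞}; no ℚ_17-point on the conic.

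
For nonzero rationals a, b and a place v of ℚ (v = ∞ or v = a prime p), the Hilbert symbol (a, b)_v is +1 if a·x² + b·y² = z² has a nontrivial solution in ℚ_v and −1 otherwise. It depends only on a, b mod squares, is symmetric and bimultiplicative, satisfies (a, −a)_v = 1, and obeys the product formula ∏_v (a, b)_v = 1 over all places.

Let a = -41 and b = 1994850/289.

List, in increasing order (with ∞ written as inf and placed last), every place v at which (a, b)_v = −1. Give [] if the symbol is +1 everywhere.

[13, 31]

(a, b) ≡ (-41, 8866) mod (ℚ^×)²; places V = {2, 3, 5, 11, 13, 17, 31, 41, ∞}.
(a,b)_31: α=0, u≡21; β=1, v≡18 (mod 31); (21|31)=-1, (18|31)=+1; sign (−1)^0·-1^1·+1^0 = -1.
(a,b)_11: α=0, u≡3; β=1, v≡5 (mod 11); (3|11)=+1, (5|11)=+1; sign (−1)^0·+1^1·+1^0 = +1.
(a,b)_41: α=1, u≡40; β=0, v≡18 (mod 41); (40|41)=+1, (18|41)=+1; sign (−1)^0·+1^0·+1^1 = +1.
(a,b)_17: α=0, u≡10; β=-2, v≡2 (mod 17); (10|17)=-1, (2|17)=+1; sign (−1)^0·-1^-2·+1^0 = +1.
(a,b)_13: α=0, u≡11; β=1, v≡8 (mod 13); (11|13)=-1, (8|13)=-1; sign (−1)^0·-1^1·-1^0 = -1.
(a,b)_2: α=0, β=1; u≡7, v≡1 (mod 8); ε(u)ε(v)=1·0, αω(v)=0·0, βω(u)=1·0; sum ≡ 0  ⇒  +1.
(a,b)_3: α=0, u≡1; β=2, v≡1 (mod 3); (1|3)=+1, (1|3)=+1; sign (−1)^0·+1^2·+1^0 = +1.
(a,b)_∞: sgn(-41)=−, sgn(8866)=+, so +1.
(a,b)_5: α=0, u≡4; β=2, v≡1 (mod 5); (4|5)=+1, (1|5)=+1; sign (−1)^0·+1^2·+1^0 = +1.
Ram(-41, 8866) = {13, 31}; no ℚ_13-point on the conic.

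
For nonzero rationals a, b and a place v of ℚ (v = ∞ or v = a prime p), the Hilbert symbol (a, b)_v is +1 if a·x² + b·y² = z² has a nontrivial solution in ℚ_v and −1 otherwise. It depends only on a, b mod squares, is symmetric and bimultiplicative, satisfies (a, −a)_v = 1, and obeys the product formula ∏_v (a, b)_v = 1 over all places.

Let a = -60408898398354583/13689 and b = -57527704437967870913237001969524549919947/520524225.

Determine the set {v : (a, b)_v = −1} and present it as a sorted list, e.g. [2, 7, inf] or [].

[29, 37, 47, inf]

(a, b) ≡ (-133903, -2672843) mod (ℚ^×)²; places V = {2, 3, 5, 7, 11, 13, 17, 19, 23, 29, 37, 47, 53, ∞}.
(a,b)_37: α=1, u≡33; β=3, v≡6 (mod 37); (33|37)=+1, (6|37)=-1; sign (−1)^0·+1^3·-1^1 = -1.
(a,b)_47: α=1, u≡2; β=3, v≡37 (mod 47); (2|47)=+1, (37|47)=+1; sign (−1)^1·+1^3·+1^1 = -1.
(a,b)_17: α=0, u≡10; β=2, v≡1 (mod 17); (10|17)=-1, (1|17)=+1; sign (−1)^0·-1^2·+1^0 = +1.
(a,b)_3: α=-4, u≡2; β=-6, v≡1 (mod 3); (2|3)=-1, (1|3)=+1; sign (−1)^0·-1^-6·+1^-4 = +1.
(a,b)_19: α=2, u≡7; β=4, v≡6 (mod 19); (7|19)=+1, (6|19)=+1; sign (−1)^0·+1^4·+1^2 = +1.
(a,b)_2: α=0, β=0; u≡1, v≡5 (mod 8); ε(u)ε(v)=0·0, αω(v)=0·1, βω(u)=0·0; sum ≡ 0  ⇒  +1.
(a,b)_∞: sgn(-133903)=−, sgn(-2672843)=−, so -1.
(a,b)_5: α=0, u≡3; β=-2, v≡2 (mod 5); (3|5)=-1, (2|5)=-1; sign (−1)^0·-1^-2·-1^0 = +1.
(a,b)_7: α=1, u≡2; β=0, v≡1 (mod 7); (2|7)=+1, (1|7)=+1; sign (−1)^0·+1^0·+1^1 = +1.
(a,b)_23: α=2, u≡8; β=4, v≡14 (mod 23); (8|23)=+1, (14|23)=-1; sign (−1)^0·+1^4·-1^2 = +1.
(a,b)_13: α=-2, u≡9; β=-4, v≡9 (mod 13); (9|13)=+1, (9|13)=+1; sign (−1)^0·+1^-4·+1^-2 = +1.
(a,b)_29: α=2, u≡15; β=5, v≡13 (mod 29); (15|29)=-1, (13|29)=+1; sign (−1)^0·-1^5·+1^2 = -1.
(a,b)_11: α=1, u≡1; β=2, v≡1 (mod 11); (1|11)=+1, (1|11)=+1; sign (−1)^0·+1^2·+1^1 = +1.
(a,b)_53: α=2, u≡46; β=5, v≡4 (mod 53); (46|53)=+1, (4|53)=+1; sign (−1)^0·+1^5·+1^2 = +1.
|Ram(-133903, -2672843)| = 4, even; anisotropic at {29, 37, 47, ∞}.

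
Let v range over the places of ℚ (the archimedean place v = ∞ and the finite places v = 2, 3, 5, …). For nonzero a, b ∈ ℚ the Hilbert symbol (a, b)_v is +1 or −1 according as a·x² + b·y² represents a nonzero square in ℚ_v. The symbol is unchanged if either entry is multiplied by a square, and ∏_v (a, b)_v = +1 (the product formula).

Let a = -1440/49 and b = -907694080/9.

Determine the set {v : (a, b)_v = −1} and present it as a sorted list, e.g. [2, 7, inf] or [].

[5, inf]

(a, b) ≡ (-10, -221605) mod (ℚ^×)²; places V = {2, 3, 5, 7, 23, 41, 47, ∞}.
(a,b)_7: α=-2, u≡2; β=0, v≡4 (mod 7); (2|7)=+1, (4|7)=+1; sign (−1)^0·+1^0·+1^-2 = +1.
(a,b)_2: α=5, β=12; u≡3, v≡3 (mod 8); ε(u)ε(v)=1·1, αω(v)=5·1, βω(u)=12·1; sum ≡ 0  ⇒  +1.
(a,b)_23: α=0, u≡3; β=1, v≡3 (mod 23); (3|23)=+1, (3|23)=+1; sign (−1)^0·+1^1·+1^0 = +1.
(a,b)_3: α=2, u≡2; β=-2, v≡2 (mod 3); (2|3)=-1, (2|3)=-1; sign (−1)^0·-1^-2·-1^2 = +1.
(a,b)_47: α=0, u≡32; β=1, v≡4 (mod 47); (32|47)=+1, (4|47)=+1; sign (−1)^0·+1^1·+1^0 = +1.
(a,b)_∞: sgn(-10)=−, sgn(-221605)=−, so -1.
(a,b)_5: α=1, u≡3; β=1, v≡1 (mod 5); (3|5)=-1, (1|5)=+1; sign (−1)^0·-1^1·+1^1 = -1.
(a,b)_41: α=0, u≡25; β=1, v≡6 (mod 41); (25|41)=+1, (6|41)=-1; sign (−1)^0·+1^1·-1^0 = +1.
(-10, -221605 / ℚ) ramifies at {5, ∞}: a division algebra.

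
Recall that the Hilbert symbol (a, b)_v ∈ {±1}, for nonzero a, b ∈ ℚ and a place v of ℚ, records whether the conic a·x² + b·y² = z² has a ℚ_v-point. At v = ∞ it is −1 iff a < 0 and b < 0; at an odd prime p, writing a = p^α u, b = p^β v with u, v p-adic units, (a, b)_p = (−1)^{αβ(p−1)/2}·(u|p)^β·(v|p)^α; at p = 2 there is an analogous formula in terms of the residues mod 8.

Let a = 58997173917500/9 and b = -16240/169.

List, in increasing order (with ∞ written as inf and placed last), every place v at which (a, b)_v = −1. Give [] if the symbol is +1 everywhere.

Mod squares: a ≡ 11687, b ≡ -1015. Check v ∈ {∞, 2, 3, 5, 7, 13, 29, 31}.
v=7: a=7^4·(≡2), b=7^1·(≡4) mod 7; (2|7)=+1, (4|7)=+1; (−1)^{4·1·3}·(+1)^1·(+1)^4 = +1.
v=5: a=5^4·(≡2), b=5^1·(≡3) mod 5; (2|5)=-1, (3|5)=-1; (−1)^{4·1·2}·(-1)^1·(-1)^4 = -1.
v=29: a=29^3·(≡12), b=29^1·(≡25) mod 29; (12|29)=-1, (25|29)=+1; (−1)^{3·1·14}·(-1)^1·(+1)^3 = -1.
v=2: v_2(a)=2, v_2(b)=4; units ≡ 7, 1 (mod 8); ε·ε+αω+βω = 1·0+2·0+4·0 ≡ 0  ⇒  (a,b)_2 = +1.
v=3: a=3^-2·(≡2), b=3^0·(≡2) mod 3; (2|3)=-1, (2|3)=-1; (−1)^{-2·0·1}·(-1)^0·(-1)^-2 = +1.
v=13: a=13^1·(≡7), b=13^-2·(≡10) mod 13; (7|13)=-1, (10|13)=+1; (−1)^{1·-2·6}·(-1)^-2·(+1)^1 = +1.
v=31: a=31^1·(≡16), b=31^0·(≡18) mod 31; (16|31)=+1, (18|31)=+1; (−1)^{1·0·15}·(+1)^0·(+1)^1 = +1.
v=∞: 11687 > 0 and -1015 < 0  ⇒  (a,b)_∞ = +1.
(11687, -1015 / ℚ) ramifies at {5, 29}: a division algebra.

[5, 29]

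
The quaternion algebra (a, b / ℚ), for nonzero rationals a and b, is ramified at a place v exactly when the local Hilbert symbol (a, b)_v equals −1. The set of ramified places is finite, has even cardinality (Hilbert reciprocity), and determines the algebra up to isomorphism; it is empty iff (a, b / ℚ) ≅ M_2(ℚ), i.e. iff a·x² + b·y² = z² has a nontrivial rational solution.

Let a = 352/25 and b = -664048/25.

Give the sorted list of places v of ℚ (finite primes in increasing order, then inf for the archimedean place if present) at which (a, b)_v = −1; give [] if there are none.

Mod squares: a ≡ 22, b ≡ -7. Check v ∈ {∞, 2, 5, 7, 11}.
v=∞: 22 > 0 and -7 < 0  ⇒  (a,b)_∞ = +1.
v=2: v_2(a)=5, v_2(b)=4; units ≡ 3, 1 (mod 8); ε·ε+αω+βω = 1·0+5·0+4·1 ≡ 0  ⇒  (a,b)_2 = +1.
v=7: a=7^0·(≡4), b=7^3·(≡6) mod 7; (4|7)=+1, (6|7)=-1; (−1)^{0·3·3}·(+1)^3·(-1)^0 = +1.
v=11: a=11^1·(≡7), b=11^2·(≡4) mod 11; (7|11)=-1, (4|11)=+1; (−1)^{1·2·5}·(-1)^2·(+1)^1 = +1.
v=5: a=5^-2·(≡2), b=5^-2·(≡2) mod 5; (2|5)=-1, (2|5)=-1; (−1)^{-2·-2·2}·(-1)^-2·(-1)^-2 = +1.
Ram(a, b) = ∅: the form 22·x² + -7·y² − z² is isotropic over every ℚ_v, so by Hasse–Minkowski it is isotropic over ℚ.

[]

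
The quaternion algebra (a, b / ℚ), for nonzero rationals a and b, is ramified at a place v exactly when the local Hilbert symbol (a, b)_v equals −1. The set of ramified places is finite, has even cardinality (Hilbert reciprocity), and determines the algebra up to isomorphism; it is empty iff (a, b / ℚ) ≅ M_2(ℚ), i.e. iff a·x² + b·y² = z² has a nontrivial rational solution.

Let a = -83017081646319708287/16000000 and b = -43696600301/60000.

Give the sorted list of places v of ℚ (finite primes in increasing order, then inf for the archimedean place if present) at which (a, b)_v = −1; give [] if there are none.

(a, b) ≡ (-23, -5934) mod (ℚ^×)²; places V = {2, 3, 5, 17, 23, 43, ∞}.
(a,b)_5: α=-6, u≡2; β=-4, v≡4 (mod 5); (2|5)=-1, (4|5)=+1; sign (−1)^0·-1^-4·+1^-6 = +1.
(a,b)_43: α=2, u≡2; β=1, v≡2 (mod 43); (2|43)=-1, (2|43)=-1; sign (−1)^0·-1^1·-1^2 = -1.
(a,b)_3: α=0, u≡1; β=-1, v≡2 (mod 3); (1|3)=+1, (2|3)=-1; sign (−1)^0·+1^-1·-1^0 = +1.
(a,b)_∞: sgn(-23)=−, sgn(-5934)=−, so -1.
(a,b)_2: α=-10, β=-5; u≡1, v≡1 (mod 8); ε(u)ε(v)=0·0, αω(v)=-10·0, βω(u)=-5·0; sum ≡ 0  ⇒  +1.
(a,b)_17: α=8, u≡12; β=4, v≡4 (mod 17); (12|17)=-1, (4|17)=+1; sign (−1)^0·-1^4·+1^8 = +1.
(a,b)_23: α=5, u≡17; β=3, v≡13 (mod 23); (17|23)=-1, (13|23)=+1; sign (−1)^1·-1^3·+1^5 = +1.
Ram(-23, -5934) = {43, ∞}; no ℚ_43-point on the conic.

[43, inf]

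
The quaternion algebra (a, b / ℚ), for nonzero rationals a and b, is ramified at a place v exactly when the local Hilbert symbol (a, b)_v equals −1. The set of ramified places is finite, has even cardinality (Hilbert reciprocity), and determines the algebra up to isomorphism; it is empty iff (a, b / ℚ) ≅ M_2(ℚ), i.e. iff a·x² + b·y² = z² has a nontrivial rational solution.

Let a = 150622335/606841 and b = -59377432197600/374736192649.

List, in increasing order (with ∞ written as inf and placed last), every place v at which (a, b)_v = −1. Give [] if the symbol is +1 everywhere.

[11, 43]

Mod squares: a ≡ 215, b ≡ -33374. Check v ∈ {∞, 2, 3, 5, 7, 11, 13, 19, 31, 37, 41, 43}.
v=31: a=31^2·(≡29), b=31^-4·(≡24) mod 31; (29|31)=-1, (24|31)=-1; (−1)^{2·-4·15}·(-1)^-4·(-1)^2 = +1.
v=5: a=5^1·(≡2), b=5^2·(≡4) mod 5; (2|5)=-1, (4|5)=+1; (−1)^{1·2·2}·(-1)^2·(+1)^1 = +1.
v=43: a=43^1·(≡37), b=43^0·(≡28) mod 43; (37|43)=-1, (28|43)=-1; (−1)^{1·0·21}·(-1)^0·(-1)^1 = -1.
v=2: v_2(a)=0, v_2(b)=5; units ≡ 7, 1 (mod 8); ε·ε+αω+βω = 1·0+0·0+5·0 ≡ 0  ⇒  (a,b)_2 = +1.
v=13: a=13^0·(≡6), b=13^-2·(≡9) mod 13; (6|13)=-1, (9|13)=+1; (−1)^{0·-2·6}·(-1)^-2·(+1)^0 = +1.
v=7: a=7^0·(≡6), b=7^-4·(≡2) mod 7; (6|7)=-1, (2|7)=+1; (−1)^{0·-4·3}·(-1)^-4·(+1)^0 = +1.
v=41: a=41^-2·(≡18), b=41^1·(≡28) mod 41; (18|41)=+1, (28|41)=-1; (−1)^{-2·1·20}·(+1)^1·(-1)^-2 = +1.
v=11: a=11^0·(≡7), b=11^1·(≡10) mod 11; (7|11)=-1, (10|11)=-1; (−1)^{0·1·5}·(-1)^1·(-1)^0 = -1.
v=37: a=37^0·(≡27), b=37^3·(≡2) mod 37; (27|37)=+1, (2|37)=-1; (−1)^{0·3·18}·(+1)^3·(-1)^0 = +1.
v=3: a=3^6·(≡2), b=3^2·(≡1) mod 3; (2|3)=-1, (1|3)=+1; (−1)^{6·2·1}·(-1)^2·(+1)^6 = +1.
v=∞: 215 > 0 and -33374 < 0  ⇒  (a,b)_∞ = +1.
v=19: a=19^-2·(≡7), b=19^2·(≡11) mod 19; (7|19)=+1, (11|19)=+1; (−1)^{-2·2·9}·(+1)^2·(+1)^-2 = +1.
Ram(215, -33374) = {11, 43}; no ℚ_11-point on the conic.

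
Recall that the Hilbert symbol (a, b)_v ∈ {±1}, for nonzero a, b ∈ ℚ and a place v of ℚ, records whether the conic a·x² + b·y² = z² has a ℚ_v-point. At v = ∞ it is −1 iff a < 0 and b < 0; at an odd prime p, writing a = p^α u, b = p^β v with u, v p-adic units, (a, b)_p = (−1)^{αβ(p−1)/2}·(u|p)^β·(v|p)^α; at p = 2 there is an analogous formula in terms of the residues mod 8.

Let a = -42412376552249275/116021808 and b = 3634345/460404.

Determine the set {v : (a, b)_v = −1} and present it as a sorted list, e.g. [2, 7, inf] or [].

[5, 19, 23, 29]

Mod squares: a ≡ -3857, b ≡ 623645. Check v ∈ {∞, 2, 3, 5, 7, 11, 13, 17, 19, 23, 29}.
v=29: a=29^-1·(≡14), b=29^-1·(≡5) mod 29; (14|29)=-1, (5|29)=+1; (−1)^{-1·-1·14}·(-1)^-1·(+1)^-1 = -1.
v=17: a=17^2·(≡16), b=17^1·(≡1) mod 17; (16|17)=+1, (1|17)=+1; (−1)^{2·1·8}·(+1)^1·(+1)^2 = +1.
v=7: a=7^-3·(≡1), b=7^-2·(≡4) mod 7; (1|7)=+1, (4|7)=+1; (−1)^{-3·-2·3}·(+1)^-2·(+1)^-3 = +1.
v=23: a=23^2·(≡11), b=23^1·(≡11) mod 23; (11|23)=-1, (11|23)=-1; (−1)^{2·1·11}·(-1)^1·(-1)^2 = -1.
v=∞: -3857 < 0 and 623645 > 0  ⇒  (a,b)_∞ = +1.
v=2: v_2(a)=-4, v_2(b)=-2; units ≡ 7, 5 (mod 8); ε·ε+αω+βω = 1·0+-4·1+-2·0 ≡ 0  ⇒  (a,b)_2 = +1.
v=3: a=3^-6·(≡1), b=3^-4·(≡2) mod 3; (1|3)=+1, (2|3)=-1; (−1)^{-6·-4·1}·(+1)^-4·(-1)^-6 = +1.
v=19: a=19^1·(≡4), b=19^0·(≡8) mod 19; (4|19)=+1, (8|19)=-1; (−1)^{1·0·9}·(+1)^0·(-1)^1 = -1.
v=5: a=5^2·(≡3), b=5^1·(≡1) mod 5; (3|5)=-1, (1|5)=+1; (−1)^{2·1·2}·(-1)^1·(+1)^2 = -1.
v=11: a=11^2·(≡1), b=11^1·(≡1) mod 11; (1|11)=+1, (1|11)=+1; (−1)^{2·1·5}·(+1)^1·(+1)^2 = +1.
v=13: a=13^6·(≡4), b=13^2·(≡9) mod 13; (4|13)=+1, (9|13)=+1; (−1)^{6·2·6}·(+1)^2·(+1)^6 = +1.
|Ram(-3857, 623645)| = 4, even; anisotropic at {5, 19, 23, 29}.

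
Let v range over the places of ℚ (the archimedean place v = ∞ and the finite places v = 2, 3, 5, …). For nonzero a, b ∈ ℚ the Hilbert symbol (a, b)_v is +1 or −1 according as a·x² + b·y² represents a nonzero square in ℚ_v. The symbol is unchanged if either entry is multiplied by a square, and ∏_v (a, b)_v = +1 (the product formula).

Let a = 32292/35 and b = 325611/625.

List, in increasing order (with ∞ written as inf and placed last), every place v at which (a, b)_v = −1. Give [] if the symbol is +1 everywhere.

Mod squares: a ≡ 31395, b ≡ 299. Check v ∈ {∞, 2, 3, 5, 7, 11, 13, 23}.
v=3: a=3^3·(≡1), b=3^2·(≡2) mod 3; (1|3)=+1, (2|3)=-1; (−1)^{3·2·1}·(+1)^2·(-1)^3 = -1.
v=2: v_2(a)=2, v_2(b)=0; units ≡ 3, 3 (mod 8); ε·ε+αω+βω = 1·1+2·1+0·1 ≡ 1  ⇒  (a,b)_2 = -1.
v=7: a=7^-1·(≡3), b=7^0·(≡3) mod 7; (3|7)=-1, (3|7)=-1; (−1)^{-1·0·3}·(-1)^0·(-1)^-1 = -1.
v=11: a=11^0·(≡9), b=11^2·(≡2) mod 11; (9|11)=+1, (2|11)=-1; (−1)^{0·2·5}·(+1)^2·(-1)^0 = +1.
v=13: a=13^1·(≡3), b=13^1·(≡9) mod 13; (3|13)=+1, (9|13)=+1; (−1)^{1·1·6}·(+1)^1·(+1)^1 = +1.
v=23: a=23^1·(≡2), b=23^1·(≡3) mod 23; (2|23)=+1, (3|23)=+1; (−1)^{1·1·11}·(+1)^1·(+1)^1 = -1.
v=∞: 31395 > 0 and 299 > 0  ⇒  (a,b)_∞ = +1.
v=5: a=5^-1·(≡1), b=5^-4·(≡1) mod 5; (1|5)=+1, (1|5)=+1; (−1)^{-1·-4·2}·(+1)^-4·(+1)^-1 = +1.
Ram(31395, 299) = {2, 3, 7, 23}; no ℚ_2-point on the conic.

[2, 3, 7, 23]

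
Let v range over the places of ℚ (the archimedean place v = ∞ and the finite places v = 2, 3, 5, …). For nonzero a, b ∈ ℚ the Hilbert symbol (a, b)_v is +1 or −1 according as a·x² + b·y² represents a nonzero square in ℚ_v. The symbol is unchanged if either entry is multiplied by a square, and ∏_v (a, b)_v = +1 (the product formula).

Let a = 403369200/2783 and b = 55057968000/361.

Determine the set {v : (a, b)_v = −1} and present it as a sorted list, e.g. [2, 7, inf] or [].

(a, b) ≡ (15249, 30) mod (ℚ^×)²; places V = {2, 3, 5, 7, 11, 13, 17, 19, 23, ∞}.
(a,b)_7: α=0, u≡6; β=2, v≡2 (mod 7); (6|7)=-1, (2|7)=+1; sign (−1)^0·-1^2·+1^0 = +1.
(a,b)_3: α=3, u≡1; β=5, v≡1 (mod 3); (1|3)=+1, (1|3)=+1; sign (−1)^1·+1^5·+1^3 = -1.
(a,b)_17: α=1, u≡13; β=2, v≡1 (mod 17); (13|17)=+1, (1|17)=+1; sign (−1)^0·+1^2·+1^1 = +1.
(a,b)_5: α=2, u≡1; β=3, v≡4 (mod 5); (1|5)=+1, (4|5)=+1; sign (−1)^0·+1^3·+1^2 = +1.
(a,b)_19: α=0, u≡4; β=-2, v≡9 (mod 19); (4|19)=+1, (9|19)=+1; sign (−1)^0·+1^-2·+1^0 = +1.
(a,b)_23: α=-1, u≡5; β=0, v≡11 (mod 23); (5|23)=-1, (11|23)=-1; sign (−1)^0·-1^0·-1^-1 = -1.
(a,b)_11: α=-2, u≡3; β=0, v≡10 (mod 11); (3|11)=+1, (10|11)=-1; sign (−1)^0·+1^0·-1^-2 = +1.
(a,b)_13: α=3, u≡1; β=0, v≡10 (mod 13); (1|13)=+1, (10|13)=+1; sign (−1)^0·+1^0·+1^3 = +1.
(a,b)_2: α=4, β=7; u≡1, v≡7 (mod 8); ε(u)ε(v)=0·1, αω(v)=4·0, βω(u)=7·0; sum ≡ 0  ⇒  +1.
(a,b)_∞: sgn(15249)=+, sgn(30)=+, so +1.
(15249, 30 / ℚ) ramifies at {3, 23}: a division algebra.

[3, 23]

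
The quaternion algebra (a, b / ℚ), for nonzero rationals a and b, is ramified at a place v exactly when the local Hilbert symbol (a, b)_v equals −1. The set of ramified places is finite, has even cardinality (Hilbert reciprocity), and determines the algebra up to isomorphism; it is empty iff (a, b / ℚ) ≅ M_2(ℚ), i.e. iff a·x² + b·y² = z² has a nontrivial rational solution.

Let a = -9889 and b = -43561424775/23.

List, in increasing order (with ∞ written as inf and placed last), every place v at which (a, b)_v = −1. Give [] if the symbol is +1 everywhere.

[2, 3, 53, inf]

(a, b) ≡ (-9889, -149937) mod (ℚ^×)²; places V = {2, 3, 5, 11, 23, 29, 31, 41, 47, 53, ∞}.
(a,b)_23: α=0, u≡1; β=-1, v≡18 (mod 23); (1|23)=+1, (18|23)=+1; sign (−1)^0·+1^-1·+1^0 = +1.
(a,b)_3: α=0, u≡2; β=1, v≡1 (mod 3); (2|3)=-1, (1|3)=+1; sign (−1)^0·-1^1·+1^0 = -1.
(a,b)_47: α=0, u≡28; β=2, v≡41 (mod 47); (28|47)=+1, (41|47)=-1; sign (−1)^0·+1^2·-1^0 = +1.
(a,b)_∞: sgn(-9889)=−, sgn(-149937)=−, so -1.
(a,b)_29: α=1, u≡7; β=0, v≡13 (mod 29); (7|29)=+1, (13|29)=+1; sign (−1)^0·+1^0·+1^1 = +1.
(a,b)_31: α=1, u≡22; β=0, v≡7 (mod 31); (22|31)=-1, (7|31)=+1; sign (−1)^0·-1^0·+1^1 = +1.
(a,b)_41: α=0, u≡33; β=1, v≡8 (mod 41); (33|41)=+1, (8|41)=+1; sign (−1)^0·+1^1·+1^0 = +1.
(a,b)_53: α=0, u≡22; β=1, v≡18 (mod 53); (22|53)=-1, (18|53)=-1; sign (−1)^0·-1^1·-1^0 = -1.
(a,b)_5: α=0, u≡1; β=2, v≡3 (mod 5); (1|5)=+1, (3|5)=-1; sign (−1)^0·+1^2·-1^0 = +1.
(a,b)_11: α=1, u≡3; β=2, v≡9 (mod 11); (3|11)=+1, (9|11)=+1; sign (−1)^0·+1^2·+1^1 = +1.
(a,b)_2: α=0, β=0; u≡7, v≡7 (mod 8); ε(u)ε(v)=1·1, αω(v)=0·0, βω(u)=0·0; sum ≡ 1  ⇒  -1.
(-9889, -149937 / ℚ) ramifies at {2, 3, 53, ∞}: a division algebra.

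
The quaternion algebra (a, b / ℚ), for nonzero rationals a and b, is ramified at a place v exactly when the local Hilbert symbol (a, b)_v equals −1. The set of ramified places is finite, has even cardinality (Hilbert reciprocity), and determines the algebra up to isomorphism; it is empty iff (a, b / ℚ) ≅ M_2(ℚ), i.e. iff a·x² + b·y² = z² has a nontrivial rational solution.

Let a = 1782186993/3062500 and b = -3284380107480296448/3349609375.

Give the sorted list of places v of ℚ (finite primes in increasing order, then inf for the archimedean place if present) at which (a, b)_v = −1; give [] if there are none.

Mod squares: a ≡ 713, b ≡ -10101. Check v ∈ {∞, 2, 3, 5, 7, 13, 17, 23, 31, 37, 41}.
v=31: a=31^3·(≡21), b=31^2·(≡28) mod 31; (21|31)=-1, (28|31)=+1; (−1)^{3·2·15}·(-1)^2·(+1)^3 = +1.
v=2: v_2(a)=-2, v_2(b)=10; units ≡ 1, 3 (mod 8); ε·ε+αω+βω = 0·1+-2·1+10·0 ≡ 0  ⇒  (a,b)_2 = +1.
v=41: a=41^0·(≡20), b=41^2·(≡27) mod 41; (20|41)=+1, (27|41)=-1; (−1)^{0·2·20}·(+1)^2·(-1)^0 = +1.
v=23: a=23^1·(≡3), b=23^2·(≡11) mod 23; (3|23)=+1, (11|23)=-1; (−1)^{1·2·11}·(+1)^2·(-1)^1 = -1.
v=5: a=5^-6·(≡3), b=5^-10·(≡4) mod 5; (3|5)=-1, (4|5)=+1; (−1)^{-6·-10·2}·(-1)^-10·(+1)^-6 = +1.
v=7: a=7^-2·(≡5), b=7^-3·(≡3) mod 7; (5|7)=-1, (3|7)=-1; (−1)^{-2·-3·3}·(-1)^-3·(-1)^-2 = -1.
v=13: a=13^0·(≡11), b=13^1·(≡3) mod 13; (11|13)=-1, (3|13)=+1; (−1)^{0·1·6}·(-1)^1·(+1)^0 = -1.
v=3: a=3^2·(≡2), b=3^3·(≡2) mod 3; (2|3)=-1, (2|3)=-1; (−1)^{2·3·1}·(-1)^3·(-1)^2 = -1.
v=∞: 713 > 0 and -10101 < 0  ⇒  (a,b)_∞ = +1.
v=37: a=37^0·(≡26), b=37^1·(≡2) mod 37; (26|37)=+1, (2|37)=-1; (−1)^{0·1·18}·(+1)^1·(-1)^0 = +1.
v=17: a=17^2·(≡4), b=17^2·(≡6) mod 17; (4|17)=+1, (6|17)=-1; (−1)^{2·2·8}·(+1)^2·(-1)^2 = +1.
Ram(713, -10101) = {3, 7, 13, 23}; no ℚ_3-point on the conic.

[3, 7, 13, 23]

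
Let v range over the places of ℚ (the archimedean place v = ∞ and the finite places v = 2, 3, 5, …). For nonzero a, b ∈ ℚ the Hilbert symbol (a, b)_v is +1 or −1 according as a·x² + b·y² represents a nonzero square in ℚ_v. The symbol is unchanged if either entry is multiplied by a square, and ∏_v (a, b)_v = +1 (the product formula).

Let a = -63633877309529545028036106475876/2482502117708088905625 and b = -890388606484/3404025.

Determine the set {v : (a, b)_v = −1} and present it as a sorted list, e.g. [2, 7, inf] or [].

(a, b) ≡ (-481, -468901) mod (ℚ^×)²; places V = {2, 3, 5, 7, 13, 17, 19, 23, 29, 37, 41, 43, 53, ∞}.
(a,b)_37: α=3, u≡5; β=1, v≡8 (mod 37); (5|37)=-1, (8|37)=-1; sign (−1)^0·-1^1·-1^3 = +1.
(a,b)_5: α=-4, u≡1; β=-2, v≡1 (mod 5); (1|5)=+1, (1|5)=+1; sign (−1)^0·+1^-2·+1^-4 = +1.
(a,b)_17: α=-2, u≡3; β=0, v≡6 (mod 17); (3|17)=-1, (6|17)=-1; sign (−1)^0·-1^0·-1^-2 = +1.
(a,b)_3: α=-10, u≡2; β=-4, v≡2 (mod 3); (2|3)=-1, (2|3)=-1; sign (−1)^0·-1^-4·-1^-10 = +1.
(a,b)_53: α=4, u≡49; β=2, v≡49 (mod 53); (49|53)=+1, (49|53)=+1; sign (−1)^0·+1^2·+1^4 = +1.
(a,b)_7: α=-2, u≡1; β=0, v≡4 (mod 7); (1|7)=+1, (4|7)=+1; sign (−1)^0·+1^0·+1^-2 = +1.
(a,b)_41: α=-6, u≡30; β=-2, v≡10 (mod 41); (30|41)=-1, (10|41)=+1; sign (−1)^0·-1^-2·+1^-6 = +1.
(a,b)_43: α=2, u≡15; β=0, v≡25 (mod 43); (15|43)=+1, (25|43)=+1; sign (−1)^0·+1^0·+1^2 = +1.
(a,b)_29: α=2, u≡8; β=1, v≡5 (mod 29); (8|29)=-1, (5|29)=+1; sign (−1)^0·-1^1·+1^2 = -1.
(a,b)_2: α=2, β=2; u≡7, v≡3 (mod 8); ε(u)ε(v)=1·1, αω(v)=2·1, βω(u)=2·0; sum ≡ 1  ⇒  -1.
(a,b)_23: α=2, u≡12; β=1, v≡5 (mod 23); (12|23)=+1, (5|23)=-1; sign (−1)^0·+1^1·-1^2 = +1.
(a,b)_13: α=5, u≡5; β=2, v≡10 (mod 13); (5|13)=-1, (10|13)=+1; sign (−1)^0·-1^2·+1^5 = +1.
(a,b)_19: α=4, u≡10; β=1, v≡12 (mod 19); (10|19)=-1, (12|19)=-1; sign (−1)^0·-1^1·-1^4 = -1.
(a,b)_∞: sgn(-481)=−, sgn(-468901)=−, so -1.
(-481, -468901 / ℚ) ramifies at {2, 19, 29, ∞}: a division algebra.

[2, 19, 29, inf]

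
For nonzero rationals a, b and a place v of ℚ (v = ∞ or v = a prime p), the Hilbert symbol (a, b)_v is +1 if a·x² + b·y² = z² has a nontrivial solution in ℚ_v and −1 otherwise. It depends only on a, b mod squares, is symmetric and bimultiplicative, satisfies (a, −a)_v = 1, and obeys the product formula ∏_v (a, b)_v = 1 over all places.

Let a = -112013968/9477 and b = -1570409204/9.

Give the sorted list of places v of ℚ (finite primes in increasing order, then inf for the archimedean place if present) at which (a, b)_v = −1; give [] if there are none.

[2, 7, 11, 13, 19, inf]

Mod squares: a ≡ -252109, b ≡ -1087541. Check v ∈ {∞, 2, 3, 7, 11, 13, 17, 19, 37, 41, 43}.
v=13: a=13^-1·(≡12), b=13^1·(≡7) mod 13; (12|13)=+1, (7|13)=-1; (−1)^{-1·1·6}·(+1)^1·(-1)^-1 = -1.
v=11: a=11^1·(≡5), b=11^0·(≡6) mod 11; (5|11)=+1, (6|11)=-1; (−1)^{1·0·5}·(+1)^0·(-1)^1 = -1.
v=7: a=7^0·(≡3), b=7^1·(≡2) mod 7; (3|7)=-1, (2|7)=+1; (−1)^{0·1·3}·(-1)^1·(+1)^0 = -1.
v=43: a=43^1·(≡8), b=43^0·(≡13) mod 43; (8|43)=-1, (13|43)=+1; (−1)^{1·0·21}·(-1)^0·(+1)^1 = +1.
v=17: a=17^0·(≡15), b=17^1·(≡4) mod 17; (15|17)=+1, (4|17)=+1; (−1)^{0·1·8}·(+1)^1·(+1)^0 = +1.
v=41: a=41^1·(≡32), b=41^0·(≡25) mod 41; (32|41)=+1, (25|41)=+1; (−1)^{1·0·20}·(+1)^0·(+1)^1 = +1.
v=∞: -252109 < 0 and -1087541 < 0  ⇒  (a,b)_∞ = -1.
v=2: v_2(a)=4, v_2(b)=2; units ≡ 3, 3 (mod 8); ε·ε+αω+βω = 1·1+4·1+2·1 ≡ 1  ⇒  (a,b)_2 = -1.
v=37: a=37^0·(≡33), b=37^1·(≡23) mod 37; (33|37)=+1, (23|37)=-1; (−1)^{0·1·18}·(+1)^1·(-1)^0 = +1.
v=19: a=19^2·(≡14), b=19^3·(≡12) mod 19; (14|19)=-1, (12|19)=-1; (−1)^{2·3·9}·(-1)^3·(-1)^2 = -1.
v=3: a=3^-6·(≡2), b=3^-2·(≡1) mod 3; (2|3)=-1, (1|3)=+1; (−1)^{-6·-2·1}·(-1)^-2·(+1)^-6 = +1.
Ram(-252109, -1087541) = {2, 7, 11, 13, 19, ∞}; no ℚ_2-point on the conic.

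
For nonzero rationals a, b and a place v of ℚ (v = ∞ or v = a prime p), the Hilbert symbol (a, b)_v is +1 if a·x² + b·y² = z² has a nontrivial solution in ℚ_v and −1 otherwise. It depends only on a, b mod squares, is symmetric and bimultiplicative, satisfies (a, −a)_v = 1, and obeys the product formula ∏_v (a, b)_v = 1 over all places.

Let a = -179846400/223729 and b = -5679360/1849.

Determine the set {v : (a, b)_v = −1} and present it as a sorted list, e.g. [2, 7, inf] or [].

Mod squares: a ≡ -28101, b ≡ -2465. Check v ∈ {∞, 2, 3, 5, 11, 17, 19, 29, 43}.
v=11: a=11^-2·(≡3), b=11^0·(≡6) mod 11; (3|11)=+1, (6|11)=-1; (−1)^{-2·0·5}·(+1)^0·(-1)^-2 = +1.
v=43: a=43^-2·(≡13), b=43^-2·(≡37) mod 43; (13|43)=+1, (37|43)=-1; (−1)^{-2·-2·21}·(+1)^-2·(-1)^-2 = +1.
v=5: a=5^2·(≡1), b=5^1·(≡2) mod 5; (1|5)=+1, (2|5)=-1; (−1)^{2·1·2}·(+1)^1·(-1)^2 = +1.
v=17: a=17^1·(≡4), b=17^1·(≡16) mod 17; (4|17)=+1, (16|17)=+1; (−1)^{1·1·8}·(+1)^1·(+1)^1 = +1.
v=19: a=19^1·(≡12), b=19^0·(≡1) mod 19; (12|19)=-1, (1|19)=+1; (−1)^{1·0·9}·(-1)^0·(+1)^1 = +1.
v=∞: -28101 < 0 and -2465 < 0  ⇒  (a,b)_∞ = -1.
v=3: a=3^1·(≡2), b=3^2·(≡1) mod 3; (2|3)=-1, (1|3)=+1; (−1)^{1·2·1}·(-1)^2·(+1)^1 = +1.
v=2: v_2(a)=8, v_2(b)=8; units ≡ 3, 7 (mod 8); ε·ε+αω+βω = 1·1+8·0+8·1 ≡ 1  ⇒  (a,b)_2 = -1.
v=29: a=29^1·(≡11), b=29^1·(≡17) mod 29; (11|29)=-1, (17|29)=-1; (−1)^{1·1·14}·(-1)^1·(-1)^1 = +1.
(-28101, -2465 / ℚ) ramifies at {2, ∞}: a division algebra.

[2, inf]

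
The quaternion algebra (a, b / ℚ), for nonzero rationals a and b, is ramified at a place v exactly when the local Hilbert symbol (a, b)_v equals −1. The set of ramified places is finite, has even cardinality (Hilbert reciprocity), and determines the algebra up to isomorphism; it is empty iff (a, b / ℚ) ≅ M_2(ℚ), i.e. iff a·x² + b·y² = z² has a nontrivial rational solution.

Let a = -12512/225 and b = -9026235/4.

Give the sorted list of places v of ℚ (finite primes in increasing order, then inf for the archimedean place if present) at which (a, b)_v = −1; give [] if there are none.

[2, 5, 23, inf]

Mod squares: a ≡ -782, b ≡ -111435. Check v ∈ {∞, 2, 3, 5, 17, 19, 23}.
v=3: a=3^-2·(≡1), b=3^5·(≡1) mod 3; (1|3)=+1, (1|3)=+1; (−1)^{-2·5·1}·(+1)^5·(+1)^-2 = +1.
v=19: a=19^0·(≡16), b=19^1·(≡17) mod 19; (16|19)=+1, (17|19)=+1; (−1)^{0·1·9}·(+1)^1·(+1)^0 = +1.
v=23: a=23^1·(≡3), b=23^1·(≡1) mod 23; (3|23)=+1, (1|23)=+1; (−1)^{1·1·11}·(+1)^1·(+1)^1 = -1.
v=2: v_2(a)=5, v_2(b)=-2; units ≡ 1, 5 (mod 8); ε·ε+αω+βω = 0·0+5·1+-2·0 ≡ 1  ⇒  (a,b)_2 = -1.
v=17: a=17^1·(≡3), b=17^1·(≡10) mod 17; (3|17)=-1, (10|17)=-1; (−1)^{1·1·8}·(-1)^1·(-1)^1 = +1.
v=∞: -782 < 0 and -111435 < 0  ⇒  (a,b)_∞ = -1.
v=5: a=5^-2·(≡2), b=5^1·(≡2) mod 5; (2|5)=-1, (2|5)=-1; (−1)^{-2·1·2}·(-1)^1·(-1)^-2 = -1.
Ram(-782, -111435) = {2, 5, 23, ∞}; no ℚ_2-point on the conic.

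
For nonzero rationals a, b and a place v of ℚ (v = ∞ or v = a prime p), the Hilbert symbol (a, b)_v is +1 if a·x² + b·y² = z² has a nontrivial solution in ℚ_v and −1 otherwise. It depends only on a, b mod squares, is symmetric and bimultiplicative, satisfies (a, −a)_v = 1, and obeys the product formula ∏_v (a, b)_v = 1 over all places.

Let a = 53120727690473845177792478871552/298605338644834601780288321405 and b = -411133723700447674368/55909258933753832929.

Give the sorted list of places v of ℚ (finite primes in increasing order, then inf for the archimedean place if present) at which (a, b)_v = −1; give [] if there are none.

(a, b) ≡ (9690, -2) mod (ℚ^×)²; places V = {2, 3, 5, 7, 11, 13, 17, 19, 23, 29, ∞}.
(a,b)_7: α=-14, u≡2; β=-10, v≡3 (mod 7); (2|7)=+1, (3|7)=-1; sign (−1)^0·+1^-10·-1^-14 = +1.
(a,b)_5: α=-1, u≡2; β=0, v≡3 (mod 5); (2|5)=-1, (3|5)=-1; sign (−1)^0·-1^0·-1^-1 = -1.
(a,b)_2: α=15, β=19; u≡5, v≡7 (mod 8); ε(u)ε(v)=0·1, αω(v)=15·0, βω(u)=19·1; sum ≡ 1  ⇒  -1.
(a,b)_23: α=-6, u≡11; β=-4, v≡21 (mod 23); (11|23)=-1, (21|23)=-1; sign (−1)^0·-1^-4·-1^-6 = +1.
(a,b)_11: α=2, u≡6; β=0, v≡3 (mod 11); (6|11)=-1, (3|11)=+1; sign (−1)^0·-1^0·+1^2 = +1.
(a,b)_17: α=5, u≡8; β=2, v≡9 (mod 17); (8|17)=+1, (9|17)=+1; sign (−1)^0·+1^2·+1^5 = +1.
(a,b)_19: α=7, u≡6; β=4, v≡17 (mod 19); (6|19)=+1, (17|19)=+1; sign (−1)^0·+1^4·+1^7 = +1.
(a,b)_13: α=6, u≡7; β=4, v≡8 (mod 13); (7|13)=-1, (8|13)=-1; sign (−1)^0·-1^4·-1^6 = +1.
(a,b)_∞: sgn(9690)=+, sgn(-2)=−, so +1.
(a,b)_3: α=7, u≡2; β=6, v≡1 (mod 3); (2|3)=-1, (1|3)=+1; sign (−1)^0·-1^6·+1^7 = +1.
(a,b)_29: α=-6, u≡9; β=-4, v≡14 (mod 29); (9|29)=+1, (14|29)=-1; sign (−1)^0·+1^-4·-1^-6 = +1.
(9690, -2 / ℚ) ramifies at {2, 5}: a division algebra.

[2, 5]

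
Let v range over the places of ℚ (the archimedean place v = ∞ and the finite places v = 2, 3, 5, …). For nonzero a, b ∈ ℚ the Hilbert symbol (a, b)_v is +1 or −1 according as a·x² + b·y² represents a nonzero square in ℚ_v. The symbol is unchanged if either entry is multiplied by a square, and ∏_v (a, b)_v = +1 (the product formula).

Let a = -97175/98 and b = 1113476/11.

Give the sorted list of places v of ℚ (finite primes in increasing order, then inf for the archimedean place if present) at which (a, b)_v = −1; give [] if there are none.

[2, 13]

(a, b) ≡ (-46, 62491) mod (ℚ^×)²; places V = {2, 5, 7, 11, 13, 19, 23, ∞}.
(a,b)_∞: sgn(-46)=−, sgn(62491)=+, so +1.
(a,b)_11: α=0, u≡1; β=-1, v≡1 (mod 11); (1|11)=+1, (1|11)=+1; sign (−1)^0·+1^-1·+1^0 = +1.
(a,b)_19: α=0, u≡16; β=1, v≡18 (mod 19); (16|19)=+1, (18|19)=-1; sign (−1)^0·+1^1·-1^0 = +1.
(a,b)_23: α=1, u≡5; β=1, v≡6 (mod 23); (5|23)=-1, (6|23)=+1; sign (−1)^1·-1^1·+1^1 = +1.
(a,b)_7: α=-2, u≡3; β=2, v≡4 (mod 7); (3|7)=-1, (4|7)=+1; sign (−1)^0·-1^2·+1^-2 = +1.
(a,b)_13: α=2, u≡7; β=1, v≡9 (mod 13); (7|13)=-1, (9|13)=+1; sign (−1)^0·-1^1·+1^2 = -1.
(a,b)_5: α=2, u≡1; β=0, v≡1 (mod 5); (1|5)=+1, (1|5)=+1; sign (−1)^0·+1^0·+1^2 = +1.
(a,b)_2: α=-1, β=2; u≡1, v≡3 (mod 8); ε(u)ε(v)=0·1, αω(v)=-1·1, βω(u)=2·0; sum ≡ 1  ⇒  -1.
|Ram(-46, 62491)| = 2, even; anisotropic at {2, 13}.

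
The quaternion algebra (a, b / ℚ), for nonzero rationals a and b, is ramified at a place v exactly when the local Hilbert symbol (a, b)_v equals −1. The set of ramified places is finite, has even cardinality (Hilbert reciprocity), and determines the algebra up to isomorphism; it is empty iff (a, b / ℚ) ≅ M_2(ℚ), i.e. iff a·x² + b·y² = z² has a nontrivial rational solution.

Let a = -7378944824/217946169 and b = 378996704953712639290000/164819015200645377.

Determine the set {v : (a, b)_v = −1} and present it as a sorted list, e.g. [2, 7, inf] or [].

Mod squares: a ≡ -1886, b ≡ 33. Check v ∈ {∞, 2, 3, 5, 7, 11, 13, 19, 23, 37, 41, 43}.
v=∞: -1886 < 0 and 33 > 0  ⇒  (a,b)_∞ = +1.
v=41: a=41^1·(≡31), b=41^4·(≡10) mod 41; (31|41)=+1, (10|41)=+1; (−1)^{1·4·20}·(+1)^4·(+1)^1 = +1.
v=2: v_2(a)=3, v_2(b)=4; units ≡ 1, 1 (mod 8); ε·ε+αω+βω = 0·0+3·0+4·0 ≡ 0  ⇒  (a,b)_2 = +1.
v=5: a=5^0·(≡4), b=5^4·(≡2) mod 5; (4|5)=+1, (2|5)=-1; (−1)^{0·4·2}·(+1)^4·(-1)^0 = +1.
v=3: a=3^-2·(≡1), b=3^-1·(≡2) mod 3; (1|3)=+1, (2|3)=-1; (−1)^{-2·-1·1}·(+1)^-1·(-1)^-2 = +1.
v=23: a=23^3·(≡17), b=23^6·(≡10) mod 23; (17|23)=-1, (10|23)=-1; (−1)^{3·6·11}·(-1)^6·(-1)^3 = -1.
v=11: a=11^0·(≡2), b=11^-3·(≡9) mod 11; (2|11)=-1, (9|11)=+1; (−1)^{0·-3·5}·(-1)^-3·(+1)^0 = -1.
v=43: a=43^2·(≡13), b=43^2·(≡12) mod 43; (13|43)=+1, (12|43)=-1; (−1)^{2·2·21}·(+1)^2·(-1)^2 = +1.
v=19: a=19^-2·(≡14), b=19^-4·(≡18) mod 19; (14|19)=-1, (18|19)=-1; (−1)^{-2·-4·9}·(-1)^-4·(-1)^-2 = +1.
v=37: a=37^-2·(≡34), b=37^-4·(≡28) mod 37; (34|37)=+1, (28|37)=+1; (−1)^{-2·-4·18}·(+1)^-4·(+1)^-2 = +1.
v=7: a=7^-2·(≡2), b=7^2·(≡5) mod 7; (2|7)=+1, (5|7)=-1; (−1)^{-2·2·3}·(+1)^2·(-1)^-2 = +1.
v=13: a=13^0·(≡4), b=13^-2·(≡5) mod 13; (4|13)=+1, (5|13)=-1; (−1)^{0·-2·6}·(+1)^-2·(-1)^0 = +1.
(-1886, 33 / ℚ) ramifies at {11, 23}: a division algebra.

[11, 23]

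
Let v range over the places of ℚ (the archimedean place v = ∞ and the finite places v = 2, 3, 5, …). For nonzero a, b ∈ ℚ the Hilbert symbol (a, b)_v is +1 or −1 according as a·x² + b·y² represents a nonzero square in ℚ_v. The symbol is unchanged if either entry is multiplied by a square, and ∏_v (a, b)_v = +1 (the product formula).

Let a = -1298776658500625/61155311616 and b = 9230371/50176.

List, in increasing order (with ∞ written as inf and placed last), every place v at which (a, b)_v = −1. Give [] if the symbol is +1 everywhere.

(a, b) ≡ (-41, 19) mod (ℚ^×)²; places V = {2, 3, 5, 7, 17, 19, 23, 41, ∞}.
(a,b)_3: α=-2, u≡1; β=0, v≡1 (mod 3); (1|3)=+1, (1|3)=+1; sign (−1)^0·+1^0·+1^-2 = +1.
(a,b)_41: α=3, u≡32; β=2, v≡26 (mod 41); (32|41)=+1, (26|41)=-1; sign (−1)^0·+1^2·-1^3 = -1.
(a,b)_23: α=-2, u≡10; β=0, v≡15 (mod 23); (10|23)=-1, (15|23)=-1; sign (−1)^0·-1^0·-1^-2 = +1.
(a,b)_2: α=-18, β=-10; u≡7, v≡3 (mod 8); ε(u)ε(v)=1·1, αω(v)=-18·1, βω(u)=-10·0; sum ≡ 1  ⇒  -1.
(a,b)_∞: sgn(-41)=−, sgn(19)=+, so +1.
(a,b)_19: α=2, u≡4; β=1, v≡7 (mod 19); (4|19)=+1, (7|19)=+1; sign (−1)^0·+1^1·+1^2 = +1.
(a,b)_5: α=4, u≡4; β=0, v≡1 (mod 5); (4|5)=+1, (1|5)=+1; sign (−1)^0·+1^0·+1^4 = +1.
(a,b)_17: α=4, u≡11; β=2, v≡9 (mod 17); (11|17)=-1, (9|17)=+1; sign (−1)^0·-1^2·+1^4 = +1.
(a,b)_7: α=-2, u≡4; β=-2, v≡5 (mod 7); (4|7)=+1, (5|7)=-1; sign (−1)^0·+1^-2·-1^-2 = +1.
Ram(-41, 19) = {2, 41}; no ℚ_2-point on the conic.

[2, 41]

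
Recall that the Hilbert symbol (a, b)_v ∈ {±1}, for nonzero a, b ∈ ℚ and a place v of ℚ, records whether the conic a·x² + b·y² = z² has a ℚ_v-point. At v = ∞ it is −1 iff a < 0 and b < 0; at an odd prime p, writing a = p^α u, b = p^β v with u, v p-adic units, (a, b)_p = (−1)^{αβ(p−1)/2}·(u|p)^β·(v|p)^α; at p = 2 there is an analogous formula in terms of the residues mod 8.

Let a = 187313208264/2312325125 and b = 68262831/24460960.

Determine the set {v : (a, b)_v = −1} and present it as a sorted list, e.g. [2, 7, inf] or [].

[3, 5, 7, 13]

(a, b) ≡ (2730, 390) mod (ℚ^×)²; places V = {2, 3, 5, 7, 11, 13, 17, 23, ∞}.
(a,b)_3: α=7, u≡1; β=7, v≡1 (mod 3); (1|3)=+1, (1|3)=+1; sign (−1)^1·+1^7·+1^7 = -1.
(a,b)_13: α=1, u≡11; β=1, v≡10 (mod 13); (11|13)=-1, (10|13)=+1; sign (−1)^0·-1^1·+1^1 = -1.
(a,b)_7: α=7, u≡5; β=4, v≡3 (mod 7); (5|7)=-1, (3|7)=-1; sign (−1)^0·-1^4·-1^7 = -1.
(a,b)_2: α=3, β=-5; u≡5, v≡3 (mod 8); ε(u)ε(v)=0·1, αω(v)=3·1, βω(u)=-5·1; sum ≡ 0  ⇒  +1.
(a,b)_23: α=-2, u≡9; β=-2, v≡5 (mod 23); (9|23)=+1, (5|23)=-1; sign (−1)^0·+1^-2·-1^-2 = +1.
(a,b)_∞: sgn(2730)=+, sgn(390)=+, so +1.
(a,b)_5: α=-3, u≡4; β=-1, v≡3 (mod 5); (4|5)=+1, (3|5)=-1; sign (−1)^0·+1^-1·-1^-3 = -1.
(a,b)_11: α=-2, u≡6; β=0, v≡3 (mod 11); (6|11)=-1, (3|11)=+1; sign (−1)^0·-1^0·+1^-2 = +1.
(a,b)_17: α=-2, u≡11; β=-2, v≡2 (mod 17); (11|17)=-1, (2|17)=+1; sign (−1)^0·-1^-2·+1^-2 = +1.
(2730, 390 / ℚ) ramifies at {3, 5, 7, 13}: a division algebra.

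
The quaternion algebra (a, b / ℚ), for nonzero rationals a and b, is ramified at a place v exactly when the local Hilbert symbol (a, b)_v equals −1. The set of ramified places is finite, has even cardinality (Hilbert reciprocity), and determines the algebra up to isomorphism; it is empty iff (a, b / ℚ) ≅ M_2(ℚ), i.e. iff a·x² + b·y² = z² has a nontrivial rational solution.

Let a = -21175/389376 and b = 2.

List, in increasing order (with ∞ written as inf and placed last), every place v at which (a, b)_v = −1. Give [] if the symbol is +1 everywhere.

(a, b) ≡ (-7, 2) mod (ℚ^×)²; places V = {2, 3, 5, 7, 11, 13, ∞}.
(a,b)_7: α=1, u≡6; β=0, v≡2 (mod 7); (6|7)=-1, (2|7)=+1; sign (−1)^0·-1^0·+1^1 = +1.
(a,b)_3: α=-2, u≡2; β=0, v≡2 (mod 3); (2|3)=-1, (2|3)=-1; sign (−1)^0·-1^0·-1^-2 = +1.
(a,b)_13: α=-2, u≡5; β=0, v≡2 (mod 13); (5|13)=-1, (2|13)=-1; sign (−1)^0·-1^0·-1^-2 = +1.
(a,b)_∞: sgn(-7)=−, sgn(2)=+, so +1.
(a,b)_2: α=-8, β=1; u≡1, v≡1 (mod 8); ε(u)ε(v)=0·0, αω(v)=-8·0, βω(u)=1·0; sum ≡ 0  ⇒  +1.
(a,b)_11: α=2, u≡5; β=0, v≡2 (mod 11); (5|11)=+1, (2|11)=-1; sign (−1)^0·+1^0·-1^2 = +1.
(a,b)_5: α=2, u≡3; β=0, v≡2 (mod 5); (3|5)=-1, (2|5)=-1; sign (−1)^0·-1^0·-1^2 = +1.
Ram(a, b) = ∅: the form -7·x² + 2·y² − z² is isotropic over every ℚ_v, so by Hasse–Minkowski it is isotropic over ℚ.

[]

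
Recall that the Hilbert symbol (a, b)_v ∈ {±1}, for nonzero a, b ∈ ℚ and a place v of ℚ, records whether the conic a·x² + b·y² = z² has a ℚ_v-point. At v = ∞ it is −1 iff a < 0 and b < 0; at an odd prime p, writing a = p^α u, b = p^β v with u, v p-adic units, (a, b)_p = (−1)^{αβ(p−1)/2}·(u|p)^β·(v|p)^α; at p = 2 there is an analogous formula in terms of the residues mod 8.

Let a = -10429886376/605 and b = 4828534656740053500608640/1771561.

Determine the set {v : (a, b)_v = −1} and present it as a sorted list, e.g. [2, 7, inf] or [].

[3, 5, 7, 17]

Mod squares: a ≡ -3570, b ≡ 210. Check v ∈ {∞, 2, 3, 5, 7, 11, 13, 17}.
v=3: a=3^3·(≡1), b=3^13·(≡1) mod 3; (1|3)=+1, (1|3)=+1; (−1)^{3·13·1}·(+1)^13·(+1)^3 = -1.
v=∞: -3570 < 0 and 210 > 0  ⇒  (a,b)_∞ = +1.
v=7: a=7^5·(≡1), b=7^13·(≡4) mod 7; (1|7)=+1, (4|7)=+1; (−1)^{5·13·3}·(+1)^13·(+1)^5 = -1.
v=17: a=17^1·(≡3), b=17^2·(≡3) mod 17; (3|17)=-1, (3|17)=-1; (−1)^{1·2·8}·(-1)^2·(-1)^1 = -1.
v=5: a=5^-1·(≡4), b=5^1·(≡3) mod 5; (4|5)=+1, (3|5)=-1; (−1)^{-1·1·2}·(+1)^1·(-1)^-1 = -1.
v=11: a=11^-2·(≡5), b=11^-6·(≡9) mod 11; (5|11)=+1, (9|11)=+1; (−1)^{-2·-6·5}·(+1)^-6·(+1)^-2 = +1.
v=13: a=13^2·(≡11), b=13^2·(≡6) mod 13; (11|13)=-1, (6|13)=-1; (−1)^{2·2·6}·(-1)^2·(-1)^2 = +1.
v=2: v_2(a)=3, v_2(b)=7; units ≡ 7, 1 (mod 8); ε·ε+αω+βω = 1·0+3·0+7·0 ≡ 0  ⇒  (a,b)_2 = +1.
(-3570, 210 / ℚ) ramifies at {3, 5, 7, 17}: a division algebra.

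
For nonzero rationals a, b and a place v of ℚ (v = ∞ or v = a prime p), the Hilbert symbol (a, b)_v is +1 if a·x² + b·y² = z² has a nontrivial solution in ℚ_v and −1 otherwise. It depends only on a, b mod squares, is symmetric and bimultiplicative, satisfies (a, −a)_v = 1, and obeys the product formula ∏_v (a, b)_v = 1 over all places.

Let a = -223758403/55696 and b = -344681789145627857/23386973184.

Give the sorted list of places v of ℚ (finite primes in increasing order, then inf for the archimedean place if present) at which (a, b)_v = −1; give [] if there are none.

Mod squares: a ≡ -15283, b ≡ -17. Check v ∈ {∞, 2, 3, 7, 11, 17, 29, 31, 59}.
v=31: a=31^1·(≡6), b=31^2·(≡7) mod 31; (6|31)=-1, (7|31)=+1; (−1)^{1·2·15}·(-1)^2·(+1)^1 = +1.
v=2: v_2(a)=-4, v_2(b)=-10; units ≡ 5, 7 (mod 8); ε·ε+αω+βω = 0·1+-4·0+-10·1 ≡ 0  ⇒  (a,b)_2 = +1.
v=59: a=59^-2·(≡21), b=59^-2·(≡56) mod 59; (21|59)=+1, (56|59)=-1; (−1)^{-2·-2·29}·(+1)^-2·(-1)^-2 = +1.
v=∞: -15283 < 0 and -17 < 0  ⇒  (a,b)_∞ = -1.
v=17: a=17^1·(≡2), b=17^3·(≡4) mod 17; (2|17)=+1, (4|17)=+1; (−1)^{1·3·8}·(+1)^3·(+1)^1 = +1.
v=3: a=3^0·(≡2), b=3^-8·(≡1) mod 3; (2|3)=-1, (1|3)=+1; (−1)^{0·-8·1}·(-1)^-8·(+1)^0 = +1.
v=29: a=29^1·(≡23), b=29^2·(≡12) mod 29; (23|29)=+1, (12|29)=-1; (−1)^{1·2·14}·(+1)^2·(-1)^1 = -1.
v=7: a=7^0·(≡5), b=7^2·(≡2) mod 7; (5|7)=-1, (2|7)=+1; (−1)^{0·2·3}·(-1)^2·(+1)^0 = +1.
v=11: a=11^4·(≡6), b=11^6·(≡5) mod 11; (6|11)=-1, (5|11)=+1; (−1)^{4·6·5}·(-1)^6·(+1)^4 = +1.
(-15283, -17 / ℚ) ramifies at {29, ∞}: a division algebra.

[29, inf]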